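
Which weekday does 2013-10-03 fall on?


Date: October 3, 2013
Anchor: Jan 1, 2013. With p = 2013 - 1 = 2012: (p + p//4 - p//100 + p//400) mod 7 = (2012 + 503 - 20 + 5) mod 7 = 2500 mod 7 = 1 -> Tuesday (Mon=0 ... Sun=6)
Days before October (Jan-Sep): 273; offset = 273 + 3 - 1 = 275
Weekday index = (1 + 275) mod 7 = 3

Day of the week: Thursday


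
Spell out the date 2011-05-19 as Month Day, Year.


ISO 2011-05-19 parses as year=2011, month=05, day=19
Month 5 -> May

May 19, 2011


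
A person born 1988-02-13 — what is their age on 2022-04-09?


Birth: 1988-02-13
Reference: 2022-04-09
Year difference: 2022 - 1988 = 34

34 years old


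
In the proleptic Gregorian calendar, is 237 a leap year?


Gregorian leap year rule: divisible by 4, but not by 100, unless also by 400.
237 is not divisible by 4 -> not a leap year

No


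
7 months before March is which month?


March is month 3
3 - 7 = -4; wrap: -4 + 12 = 8

August


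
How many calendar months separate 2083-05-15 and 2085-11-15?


From May 2083 to November 2085
2 years * 12 = 24 months, plus 6 months = 30

30 months


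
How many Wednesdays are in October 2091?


October 2091 has 31 days
Anchor: Jan 1, 2091. With p = 2091 - 1 = 2090: (p + p//4 - p//100 + p//400) mod 7 = (2090 + 522 - 20 + 5) mod 7 = 2597 mod 7 = 0 -> Monday (Mon=0 ... Sun=6)
Days before October (Jan-Sep): 273; October 1 index = (0 + 273) mod 7 = 0 -> Monday
First Wednesday is October 3
Wednesdays: 3, 10, 17, 24, 31

5 Wednesdays


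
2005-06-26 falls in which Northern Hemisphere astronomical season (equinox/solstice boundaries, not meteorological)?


Date: June 26
Astronomical Summer (approx.; exact equinox/solstice day varies by year): June 21 to September 21
June 26 falls within the Summer window

Summer


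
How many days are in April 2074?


April 2074

30 days


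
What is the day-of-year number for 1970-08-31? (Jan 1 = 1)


Date: August 31, 1970
Days in months 1 through 7: 212
Plus 31 days in August

Day of year: 243


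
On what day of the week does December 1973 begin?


Target: December 1, 1973
Anchor: Jan 1, 1973. With p = 1973 - 1 = 1972: (p + p//4 - p//100 + p//400) mod 7 = (1972 + 493 - 19 + 4) mod 7 = 2450 mod 7 = 0 -> Monday (Mon=0 ... Sun=6)
Days before December (Jan-Nov): 334 days
Weekday index = (0 + 334) mod 7 = 5

Saturday


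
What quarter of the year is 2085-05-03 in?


Month: May (month 5)
Q1: Jan-Mar, Q2: Apr-Jun, Q3: Jul-Sep, Q4: Oct-Dec

Q2


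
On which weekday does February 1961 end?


February 1961 has 28 days
Anchor: Jan 1, 1961. With p = 1961 - 1 = 1960: (p + p//4 - p//100 + p//400) mod 7 = (1960 + 490 - 19 + 4) mod 7 = 2435 mod 7 = 6 -> Sunday (Mon=0 ... Sun=6)
Days before February (Jan): 31; February 1 index = (6 + 31) mod 7 = 2 -> Wednesday
Last day offset: 28 - 1 = 27 days
Weekday index = (2 + 27) mod 7 = 1

Tuesday, February 28


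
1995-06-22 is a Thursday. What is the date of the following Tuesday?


Current: Thursday
Target: Tuesday
Days ahead: 5

Next Tuesday: 1995-06-27


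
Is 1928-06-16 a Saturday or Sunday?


Anchor: Jan 1, 1928. With p = 1928 - 1 = 1927: (p + p//4 - p//100 + p//400) mod 7 = (1927 + 481 - 19 + 4) mod 7 = 2393 mod 7 = 6 -> Sunday (Mon=0 ... Sun=6)
Day of year: 168; offset = 167
Weekday index = (6 + 167) mod 7 = 5 -> Saturday
Weekend days: Saturday, Sunday

Yes


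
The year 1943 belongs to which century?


Century = (year - 1) // 100 + 1
= (1943 - 1) // 100 + 1
= 1942 // 100 + 1
= 19 + 1

20th century


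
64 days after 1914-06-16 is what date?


Start: 1914-06-16, add 64 days
June 1914 has 30 days: 30 - 16 = 14 days to June 30 -> 50 left
July 1914 has 31 days -> 19 left
August 1914: 19 <= 31 -> lands on August 19

Result: 1914-08-19


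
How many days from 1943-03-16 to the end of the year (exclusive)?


Day of year: 75 of 365
Remaining = 365 - 75

290 days


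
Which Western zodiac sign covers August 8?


Date: August 8
Conventional tropical zodiac dates: Leo from July 23 onward; Virgo starts August 23
August 8 falls within the Leo range

Leo


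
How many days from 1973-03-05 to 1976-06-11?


From 1973-03-05 to 1976-06-11
1973-03-05: days before March = 31 + 28 = 59 (1973 is not a leap year); day of year = 59 + 5 = 64
1976-06-11: days before June = 31 + 29 + 31 + 30 + 31 = 152 (1976 is a leap year); day of year = 152 + 11 = 163
Rest of 1973: 365 - 64 = 301
Full years 1974 (365), 1975 (365): 730
Total = 301 + 730 + 163 = 1194

1194 days


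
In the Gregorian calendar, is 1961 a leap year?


Gregorian leap year rule: divisible by 4, but not by 100, unless also by 400.
1961 is not divisible by 4 -> not a leap year

No


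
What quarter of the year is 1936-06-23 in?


Month: June (month 6)
Q1: Jan-Mar, Q2: Apr-Jun, Q3: Jul-Sep, Q4: Oct-Dec

Q2


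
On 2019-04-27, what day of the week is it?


Date: April 27, 2019
Anchor: Jan 1, 2019. With p = 2019 - 1 = 2018: (p + p//4 - p//100 + p//400) mod 7 = (2018 + 504 - 20 + 5) mod 7 = 2507 mod 7 = 1 -> Tuesday (Mon=0 ... Sun=6)
Days before April (Jan-Mar): 90; offset = 90 + 27 - 1 = 116
Weekday index = (1 + 116) mod 7 = 5

Day of the week: Saturday


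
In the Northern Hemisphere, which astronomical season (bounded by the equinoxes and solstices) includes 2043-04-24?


Date: April 24
Astronomical Spring (approx.; exact equinox/solstice day varies by year): March 20 to June 20
April 24 falls within the Spring window

Spring


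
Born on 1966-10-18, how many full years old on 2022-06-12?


Birth: 1966-10-18
Reference: 2022-06-12
Year difference: 2022 - 1966 = 56
Birthday not yet reached in 2022, subtract 1

55 years old


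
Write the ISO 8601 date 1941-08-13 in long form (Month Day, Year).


ISO 1941-08-13 parses as year=1941, month=08, day=13
Month 8 -> August

August 13, 1941


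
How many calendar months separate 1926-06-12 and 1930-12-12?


From June 1926 to December 1930
4 years * 12 = 48 months, plus 6 months = 54

54 months


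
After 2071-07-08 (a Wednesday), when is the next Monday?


Current: Wednesday
Target: Monday
Days ahead: 5

Next Monday: 2071-07-13


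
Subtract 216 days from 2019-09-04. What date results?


Start: 2019-09-04, subtract 216 days
Back 4 days from September 4 reaches August 31, 2019 -> 212 left
August 2019 has 31 days -> back to July 31, 2019 -> 181 left
July 2019 has 31 days -> back to June 30, 2019 -> 150 left
June 2019 has 30 days -> back to May 31, 2019 -> 120 left
May 2019 has 31 days -> back to April 30, 2019 -> 89 left
April 2019 has 30 days -> back to March 31, 2019 -> 59 left
March 2019 has 31 days -> back to February 28, 2019 -> 28 left
February 2019 has 28 days -> back to January 31, 2019 -> 0 left
January 2019: 31 - 0 = 31 -> lands on January 31

Result: 2019-01-31


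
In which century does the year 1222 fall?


Century = (year - 1) // 100 + 1
= (1222 - 1) // 100 + 1
= 1221 // 100 + 1
= 12 + 1

13th century


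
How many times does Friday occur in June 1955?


June 1955 has 30 days
Anchor: Jan 1, 1955. With p = 1955 - 1 = 1954: (p + p//4 - p//100 + p//400) mod 7 = (1954 + 488 - 19 + 4) mod 7 = 2427 mod 7 = 5 -> Saturday (Mon=0 ... Sun=6)
Days before June (Jan-May): 151; June 1 index = (5 + 151) mod 7 = 2 -> Wednesday
First Friday is June 3
Fridays: 3, 10, 17, 24

4 Fridays


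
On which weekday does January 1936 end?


January 1936 has 31 days
Anchor: Jan 1, 1936. With p = 1936 - 1 = 1935: (p + p//4 - p//100 + p//400) mod 7 = (1935 + 483 - 19 + 4) mod 7 = 2403 mod 7 = 2 -> Wednesday (Mon=0 ... Sun=6)
January 1 is the anchor itself -> Wednesday
Last day offset: 31 - 1 = 30 days
Weekday index = (2 + 30) mod 7 = 4

Friday, January 31


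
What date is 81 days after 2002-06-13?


Start: 2002-06-13, add 81 days
June 2002 has 30 days: 30 - 13 = 17 days to June 30 -> 64 left
July 2002 has 31 days -> 33 left
August 2002 has 31 days -> 2 left
September 2002: 2 <= 30 -> lands on September 2

Result: 2002-09-02


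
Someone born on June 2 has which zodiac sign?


Date: June 2
Conventional tropical zodiac dates: Gemini from May 21 onward; Cancer starts June 21
June 2 falls within the Gemini range

Gemini


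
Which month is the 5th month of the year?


Month 5 of 12

May


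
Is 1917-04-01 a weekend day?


Anchor: Jan 1, 1917. With p = 1917 - 1 = 1916: (p + p//4 - p//100 + p//400) mod 7 = (1916 + 479 - 19 + 4) mod 7 = 2380 mod 7 = 0 -> Monday (Mon=0 ... Sun=6)
Day of year: 91; offset = 90
Weekday index = (0 + 90) mod 7 = 6 -> Sunday
Weekend days: Saturday, Sunday

Yes


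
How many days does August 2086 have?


August 2086

31 days


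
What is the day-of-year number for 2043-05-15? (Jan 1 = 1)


Date: May 15, 2043
Days in months 1 through 4: 120
Plus 15 days in May

Day of year: 135


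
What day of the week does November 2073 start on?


Target: November 1, 2073
Anchor: Jan 1, 2073. With p = 2073 - 1 = 2072: (p + p//4 - p//100 + p//400) mod 7 = (2072 + 518 - 20 + 5) mod 7 = 2575 mod 7 = 6 -> Sunday (Mon=0 ... Sun=6)
Days before November (Jan-Oct): 304 days
Weekday index = (6 + 304) mod 7 = 2

Wednesday


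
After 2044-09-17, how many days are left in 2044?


Day of year: 261 of 366
Remaining = 366 - 261

105 days


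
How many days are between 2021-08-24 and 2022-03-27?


From 2021-08-24 to 2022-03-27
2021-08-24: days before August = 31 + 28 + 31 + 30 + 31 + 30 + 31 = 212 (2021 is not a leap year); day of year = 212 + 24 = 236
2022-03-27: days before March = 31 + 28 = 59 (2022 is not a leap year); day of year = 59 + 27 = 86
Rest of 2021: 365 - 236 = 129
Total = 129 + 86 = 215

215 days


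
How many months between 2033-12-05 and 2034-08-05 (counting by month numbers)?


From December 2033 to August 2034
1 year * 12 = 12 months, minus 4 months = 8

8 months


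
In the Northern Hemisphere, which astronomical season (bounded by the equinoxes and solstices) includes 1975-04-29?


Date: April 29
Astronomical Spring (approx.; exact equinox/solstice day varies by year): March 20 to June 20
April 29 falls within the Spring window

Spring


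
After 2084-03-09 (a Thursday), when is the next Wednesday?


Current: Thursday
Target: Wednesday
Days ahead: 6

Next Wednesday: 2084-03-15


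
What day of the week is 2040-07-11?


Date: July 11, 2040
Anchor: Jan 1, 2040. With p = 2040 - 1 = 2039: (p + p//4 - p//100 + p//400) mod 7 = (2039 + 509 - 20 + 5) mod 7 = 2533 mod 7 = 6 -> Sunday (Mon=0 ... Sun=6)
Days before July (Jan-Jun): 182; offset = 182 + 11 - 1 = 192
Weekday index = (6 + 192) mod 7 = 2

Day of the week: Wednesday


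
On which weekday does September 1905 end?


September 1905 has 30 days
Anchor: Jan 1, 1905. With p = 1905 - 1 = 1904: (p + p//4 - p//100 + p//400) mod 7 = (1904 + 476 - 19 + 4) mod 7 = 2365 mod 7 = 6 -> Sunday (Mon=0 ... Sun=6)
Days before September (Jan-Aug): 243; September 1 index = (6 + 243) mod 7 = 4 -> Friday
Last day offset: 30 - 1 = 29 days
Weekday index = (4 + 29) mod 7 = 5

Saturday, September 30


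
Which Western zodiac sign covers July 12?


Date: July 12
Conventional tropical zodiac dates: Cancer from June 21 onward; Leo starts July 23
July 12 falls within the Cancer range

Cancer


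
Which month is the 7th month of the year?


Month 7 of 12

July


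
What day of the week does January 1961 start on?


Target: January 1, 1961
Anchor: Jan 1, 1961. With p = 1961 - 1 = 1960: (p + p//4 - p//100 + p//400) mod 7 = (1960 + 490 - 19 + 4) mod 7 = 2435 mod 7 = 6 -> Sunday (Mon=0 ... Sun=6)
Offset from anchor: 0 days
Weekday index = (6 + 0) mod 7 = 6

Sunday


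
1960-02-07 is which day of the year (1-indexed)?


Date: February 7, 1960
Days in months 1 through 1: 31
Plus 7 days in February

Day of year: 38


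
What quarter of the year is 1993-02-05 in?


Month: February (month 2)
Q1: Jan-Mar, Q2: Apr-Jun, Q3: Jul-Sep, Q4: Oct-Dec

Q1


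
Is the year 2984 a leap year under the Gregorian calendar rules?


Gregorian leap year rule: divisible by 4, but not by 100, unless also by 400.
2984 is divisible by 4 but not 100 -> leap year

Yes


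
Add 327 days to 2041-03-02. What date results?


Start: 2041-03-02, add 327 days
March 2041 has 31 days: 31 - 2 = 29 days to March 31 -> 298 left
April 2041 has 30 days -> 268 left
May 2041 has 31 days -> 237 left
June 2041 has 30 days -> 207 left
July 2041 has 31 days -> 176 left
August 2041 has 31 days -> 145 left
September 2041 has 30 days -> 115 left
October 2041 has 31 days -> 84 left
November 2041 has 30 days -> 54 left
December 2041 has 31 days -> 23 left
January 2042: 23 <= 31 -> lands on January 23

Result: 2042-01-23


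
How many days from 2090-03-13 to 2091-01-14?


From 2090-03-13 to 2091-01-14
2090-03-13: days before March = 31 + 28 = 59 (2090 is not a leap year); day of year = 59 + 13 = 72
2091-01-14: day of year = 14
Rest of 2090: 365 - 72 = 293
Total = 293 + 14 = 307

307 days


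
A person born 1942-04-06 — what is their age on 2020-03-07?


Birth: 1942-04-06
Reference: 2020-03-07
Year difference: 2020 - 1942 = 78
Birthday not yet reached in 2020, subtract 1

77 years old


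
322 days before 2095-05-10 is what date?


Start: 2095-05-10, subtract 322 days
Back 10 days from May 10 reaches April 30, 2095 -> 312 left
April 2095 has 30 days -> back to March 31, 2095 -> 282 left
March 2095 has 31 days -> back to February 28, 2095 -> 251 left
February 2095 has 28 days -> back to January 31, 2095 -> 223 left
January 2095 has 31 days -> back to December 31, 2094 -> 192 left
December 2094 has 31 days -> back to November 30, 2094 -> 161 left
November 2094 has 30 days -> back to October 31, 2094 -> 131 left
October 2094 has 31 days -> back to September 30, 2094 -> 100 left
September 2094 has 30 days -> back to August 31, 2094 -> 70 left
August 2094 has 31 days -> back to July 31, 2094 -> 39 left
July 2094 has 31 days -> back to June 30, 2094 -> 8 left
June 2094: 30 - 8 = 22 -> lands on June 22

Result: 2094-06-22


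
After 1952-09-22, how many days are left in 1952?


Day of year: 266 of 366
Remaining = 366 - 266

100 days


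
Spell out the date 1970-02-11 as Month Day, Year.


ISO 1970-02-11 parses as year=1970, month=02, day=11
Month 2 -> February

February 11, 1970


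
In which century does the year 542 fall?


Century = (year - 1) // 100 + 1
= (542 - 1) // 100 + 1
= 541 // 100 + 1
= 5 + 1

6th century


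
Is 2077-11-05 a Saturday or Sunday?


Anchor: Jan 1, 2077. With p = 2077 - 1 = 2076: (p + p//4 - p//100 + p//400) mod 7 = (2076 + 519 - 20 + 5) mod 7 = 2580 mod 7 = 4 -> Friday (Mon=0 ... Sun=6)
Day of year: 309; offset = 308
Weekday index = (4 + 308) mod 7 = 4 -> Friday
Weekend days: Saturday, Sunday

No


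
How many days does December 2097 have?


December 2097

31 days


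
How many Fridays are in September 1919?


September 1919 has 30 days
Anchor: Jan 1, 1919. With p = 1919 - 1 = 1918: (p + p//4 - p//100 + p//400) mod 7 = (1918 + 479 - 19 + 4) mod 7 = 2382 mod 7 = 2 -> Wednesday (Mon=0 ... Sun=6)
Days before September (Jan-Aug): 243; September 1 index = (2 + 243) mod 7 = 0 -> Monday
First Friday is September 5
Fridays: 5, 12, 19, 26

4 Fridays


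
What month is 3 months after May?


May is month 5
5 + 3 = 8

August


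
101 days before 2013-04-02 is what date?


Start: 2013-04-02, subtract 101 days
Back 2 days from April 2 reaches March 31, 2013 -> 99 left
March 2013 has 31 days -> back to February 28, 2013 -> 68 left
February 2013 has 28 days -> back to January 31, 2013 -> 40 left
January 2013 has 31 days -> back to December 31, 2012 -> 9 left
December 2012: 31 - 9 = 22 -> lands on December 22

Result: 2012-12-22


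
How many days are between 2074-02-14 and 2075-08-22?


From 2074-02-14 to 2075-08-22
2074-02-14: days before February = 31; day of year = 31 + 14 = 45
2075-08-22: days before August = 31 + 28 + 31 + 30 + 31 + 30 + 31 = 212 (2075 is not a leap year); day of year = 212 + 22 = 234
Rest of 2074: 365 - 45 = 320
Total = 320 + 234 = 554

554 days


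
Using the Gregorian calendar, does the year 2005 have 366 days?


Gregorian leap year rule: divisible by 4, but not by 100, unless also by 400.
2005 is not divisible by 4 -> not a leap year

No


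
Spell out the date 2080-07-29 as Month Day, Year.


ISO 2080-07-29 parses as year=2080, month=07, day=29
Month 7 -> July

July 29, 2080


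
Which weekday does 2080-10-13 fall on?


Date: October 13, 2080
Anchor: Jan 1, 2080. With p = 2080 - 1 = 2079: (p + p//4 - p//100 + p//400) mod 7 = (2079 + 519 - 20 + 5) mod 7 = 2583 mod 7 = 0 -> Monday (Mon=0 ... Sun=6)
Days before October (Jan-Sep): 274; offset = 274 + 13 - 1 = 286
Weekday index = (0 + 286) mod 7 = 6

Day of the week: Sunday


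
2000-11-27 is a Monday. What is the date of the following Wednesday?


Current: Monday
Target: Wednesday
Days ahead: 2

Next Wednesday: 2000-11-29


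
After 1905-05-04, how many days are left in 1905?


Day of year: 124 of 365
Remaining = 365 - 124

241 days


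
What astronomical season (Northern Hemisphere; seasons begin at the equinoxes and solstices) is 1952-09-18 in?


Date: September 18
Astronomical Summer (approx.; exact equinox/solstice day varies by year): June 21 to September 21
September 18 falls within the Summer window

Summer


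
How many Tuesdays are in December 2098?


December 2098 has 31 days
Anchor: Jan 1, 2098. With p = 2098 - 1 = 2097: (p + p//4 - p//100 + p//400) mod 7 = (2097 + 524 - 20 + 5) mod 7 = 2606 mod 7 = 2 -> Wednesday (Mon=0 ... Sun=6)
Days before December (Jan-Nov): 334; December 1 index = (2 + 334) mod 7 = 0 -> Monday
First Tuesday is December 2
Tuesdays: 2, 9, 16, 23, 30

5 Tuesdays


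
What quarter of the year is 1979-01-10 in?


Month: January (month 1)
Q1: Jan-Mar, Q2: Apr-Jun, Q3: Jul-Sep, Q4: Oct-Dec

Q1


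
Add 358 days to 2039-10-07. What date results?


Start: 2039-10-07, add 358 days
October 2039 has 31 days: 31 - 7 = 24 days to October 31 -> 334 left
November 2039 has 30 days -> 304 left
December 2039 has 31 days -> 273 left
January 2040 has 31 days -> 242 left
February 2040 has 29 days -> 213 left
March 2040 has 31 days -> 182 left
April 2040 has 30 days -> 152 left
May 2040 has 31 days -> 121 left
June 2040 has 30 days -> 91 left
July 2040 has 31 days -> 60 left
August 2040 has 31 days -> 29 left
September 2040: 29 <= 30 -> lands on September 29

Result: 2040-09-29


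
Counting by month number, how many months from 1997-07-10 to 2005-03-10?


From July 1997 to March 2005
8 years * 12 = 96 months, minus 4 months = 92

92 months


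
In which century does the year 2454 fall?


Century = (year - 1) // 100 + 1
= (2454 - 1) // 100 + 1
= 2453 // 100 + 1
= 24 + 1

25th century


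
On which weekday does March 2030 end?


March 2030 has 31 days
Anchor: Jan 1, 2030. With p = 2030 - 1 = 2029: (p + p//4 - p//100 + p//400) mod 7 = (2029 + 507 - 20 + 5) mod 7 = 2521 mod 7 = 1 -> Tuesday (Mon=0 ... Sun=6)
Days before March (Jan-Feb): 59; March 1 index = (1 + 59) mod 7 = 4 -> Friday
Last day offset: 31 - 1 = 30 days
Weekday index = (4 + 30) mod 7 = 6

Sunday, March 31


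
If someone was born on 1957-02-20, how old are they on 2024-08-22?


Birth: 1957-02-20
Reference: 2024-08-22
Year difference: 2024 - 1957 = 67

67 years old


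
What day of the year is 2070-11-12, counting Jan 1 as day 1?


Date: November 12, 2070
Days in months 1 through 10: 304
Plus 12 days in November

Day of year: 316


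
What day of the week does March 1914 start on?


Target: March 1, 1914
Anchor: Jan 1, 1914. With p = 1914 - 1 = 1913: (p + p//4 - p//100 + p//400) mod 7 = (1913 + 478 - 19 + 4) mod 7 = 2376 mod 7 = 3 -> Thursday (Mon=0 ... Sun=6)
Days before March (Jan-Feb): 59 days
Weekday index = (3 + 59) mod 7 = 6

Sunday


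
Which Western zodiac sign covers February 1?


Date: February 1
Conventional tropical zodiac dates: Aquarius from January 20 onward; Pisces starts February 19
February 1 falls within the Aquarius range

Aquarius


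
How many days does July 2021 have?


July 2021

31 days


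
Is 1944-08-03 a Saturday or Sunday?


Anchor: Jan 1, 1944. With p = 1944 - 1 = 1943: (p + p//4 - p//100 + p//400) mod 7 = (1943 + 485 - 19 + 4) mod 7 = 2413 mod 7 = 5 -> Saturday (Mon=0 ... Sun=6)
Day of year: 216; offset = 215
Weekday index = (5 + 215) mod 7 = 3 -> Thursday
Weekend days: Saturday, Sunday

No


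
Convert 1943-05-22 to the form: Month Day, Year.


ISO 1943-05-22 parses as year=1943, month=05, day=22
Month 5 -> May

May 22, 1943


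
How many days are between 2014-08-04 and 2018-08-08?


From 2014-08-04 to 2018-08-08
2014-08-04: days before August = 31 + 28 + 31 + 30 + 31 + 30 + 31 = 212 (2014 is not a leap year); day of year = 212 + 4 = 216
2018-08-08: days before August = 31 + 28 + 31 + 30 + 31 + 30 + 31 = 212 (2018 is not a leap year); day of year = 212 + 8 = 220
Rest of 2014: 365 - 216 = 149
Full years 2015 (365), 2016 (366), 2017 (365): 1096
Total = 149 + 1096 + 220 = 1465

1465 days


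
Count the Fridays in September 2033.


September 2033 has 30 days
Anchor: Jan 1, 2033. With p = 2033 - 1 = 2032: (p + p//4 - p//100 + p//400) mod 7 = (2032 + 508 - 20 + 5) mod 7 = 2525 mod 7 = 5 -> Saturday (Mon=0 ... Sun=6)
Days before September (Jan-Aug): 243; September 1 index = (5 + 243) mod 7 = 3 -> Thursday
First Friday is September 2
Fridays: 2, 9, 16, 23, 30

5 Fridays


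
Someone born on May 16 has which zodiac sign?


Date: May 16
Conventional tropical zodiac dates: Taurus from April 20 onward; Gemini starts May 21
May 16 falls within the Taurus range

Taurus


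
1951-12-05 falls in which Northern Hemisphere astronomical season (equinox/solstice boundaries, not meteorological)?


Date: December 5
Astronomical Autumn (approx.; exact equinox/solstice day varies by year): September 22 to December 20
December 5 falls within the Autumn window

Autumn


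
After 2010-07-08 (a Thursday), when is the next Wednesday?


Current: Thursday
Target: Wednesday
Days ahead: 6

Next Wednesday: 2010-07-14


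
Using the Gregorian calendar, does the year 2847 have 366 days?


Gregorian leap year rule: divisible by 4, but not by 100, unless also by 400.
2847 is not divisible by 4 -> not a leap year

No


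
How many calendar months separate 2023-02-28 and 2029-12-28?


From February 2023 to December 2029
6 years * 12 = 72 months, plus 10 months = 82

82 months


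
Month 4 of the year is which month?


Month 4 of 12

April


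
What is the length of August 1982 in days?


August 1982

31 days


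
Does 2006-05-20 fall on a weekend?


Anchor: Jan 1, 2006. With p = 2006 - 1 = 2005: (p + p//4 - p//100 + p//400) mod 7 = (2005 + 501 - 20 + 5) mod 7 = 2491 mod 7 = 6 -> Sunday (Mon=0 ... Sun=6)
Day of year: 140; offset = 139
Weekday index = (6 + 139) mod 7 = 5 -> Saturday
Weekend days: Saturday, Sunday

Yes


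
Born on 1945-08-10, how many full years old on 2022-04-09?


Birth: 1945-08-10
Reference: 2022-04-09
Year difference: 2022 - 1945 = 77
Birthday not yet reached in 2022, subtract 1

76 years old


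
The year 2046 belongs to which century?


Century = (year - 1) // 100 + 1
= (2046 - 1) // 100 + 1
= 2045 // 100 + 1
= 20 + 1

21st century


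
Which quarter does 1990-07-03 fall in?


Month: July (month 7)
Q1: Jan-Mar, Q2: Apr-Jun, Q3: Jul-Sep, Q4: Oct-Dec

Q3


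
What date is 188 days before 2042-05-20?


Start: 2042-05-20, subtract 188 days
Back 20 days from May 20 reaches April 30, 2042 -> 168 left
April 2042 has 30 days -> back to March 31, 2042 -> 138 left
March 2042 has 31 days -> back to February 28, 2042 -> 107 left
February 2042 has 28 days -> back to January 31, 2042 -> 79 left
January 2042 has 31 days -> back to December 31, 2041 -> 48 left
December 2041 has 31 days -> back to November 30, 2041 -> 17 left
November 2041: 30 - 17 = 13 -> lands on November 13

Result: 2041-11-13


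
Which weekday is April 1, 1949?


Target: April 1, 1949
Anchor: Jan 1, 1949. With p = 1949 - 1 = 1948: (p + p//4 - p//100 + p//400) mod 7 = (1948 + 487 - 19 + 4) mod 7 = 2420 mod 7 = 5 -> Saturday (Mon=0 ... Sun=6)
Days before April (Jan-Mar): 90 days
Weekday index = (5 + 90) mod 7 = 4

Friday


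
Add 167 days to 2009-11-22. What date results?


Start: 2009-11-22, add 167 days
November 2009 has 30 days: 30 - 22 = 8 days to November 30 -> 159 left
December 2009 has 31 days -> 128 left
January 2010 has 31 days -> 97 left
February 2010 has 28 days -> 69 left
March 2010 has 31 days -> 38 left
April 2010 has 30 days -> 8 left
May 2010: 8 <= 31 -> lands on May 8

Result: 2010-05-08


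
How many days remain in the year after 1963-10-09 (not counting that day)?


Day of year: 282 of 365
Remaining = 365 - 282

83 days


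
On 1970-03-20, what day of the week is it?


Date: March 20, 1970
Anchor: Jan 1, 1970. With p = 1970 - 1 = 1969: (p + p//4 - p//100 + p//400) mod 7 = (1969 + 492 - 19 + 4) mod 7 = 2446 mod 7 = 3 -> Thursday (Mon=0 ... Sun=6)
Days before March (Jan-Feb): 59; offset = 59 + 20 - 1 = 78
Weekday index = (3 + 78) mod 7 = 4

Day of the week: Friday


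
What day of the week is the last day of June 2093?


June 2093 has 30 days
Anchor: Jan 1, 2093. With p = 2093 - 1 = 2092: (p + p//4 - p//100 + p//400) mod 7 = (2092 + 523 - 20 + 5) mod 7 = 2600 mod 7 = 3 -> Thursday (Mon=0 ... Sun=6)
Days before June (Jan-May): 151; June 1 index = (3 + 151) mod 7 = 0 -> Monday
Last day offset: 30 - 1 = 29 days
Weekday index = (0 + 29) mod 7 = 1

Tuesday, June 30


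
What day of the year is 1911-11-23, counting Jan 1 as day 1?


Date: November 23, 1911
Days in months 1 through 10: 304
Plus 23 days in November

Day of year: 327


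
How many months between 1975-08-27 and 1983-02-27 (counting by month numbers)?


From August 1975 to February 1983
8 years * 12 = 96 months, minus 6 months = 90

90 months


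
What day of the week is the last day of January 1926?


January 1926 has 31 days
Anchor: Jan 1, 1926. With p = 1926 - 1 = 1925: (p + p//4 - p//100 + p//400) mod 7 = (1925 + 481 - 19 + 4) mod 7 = 2391 mod 7 = 4 -> Friday (Mon=0 ... Sun=6)
January 1 is the anchor itself -> Friday
Last day offset: 31 - 1 = 30 days
Weekday index = (4 + 30) mod 7 = 6

Sunday, January 31


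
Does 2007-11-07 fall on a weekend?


Anchor: Jan 1, 2007. With p = 2007 - 1 = 2006: (p + p//4 - p//100 + p//400) mod 7 = (2006 + 501 - 20 + 5) mod 7 = 2492 mod 7 = 0 -> Monday (Mon=0 ... Sun=6)
Day of year: 311; offset = 310
Weekday index = (0 + 310) mod 7 = 2 -> Wednesday
Weekend days: Saturday, Sunday

No


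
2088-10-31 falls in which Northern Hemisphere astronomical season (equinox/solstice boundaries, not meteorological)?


Date: October 31
Astronomical Autumn (approx.; exact equinox/solstice day varies by year): September 22 to December 20
October 31 falls within the Autumn window

Autumn


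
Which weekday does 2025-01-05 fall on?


Date: January 5, 2025
Anchor: Jan 1, 2025. With p = 2025 - 1 = 2024: (p + p//4 - p//100 + p//400) mod 7 = (2024 + 506 - 20 + 5) mod 7 = 2515 mod 7 = 2 -> Wednesday (Mon=0 ... Sun=6)
Days into year = 5 - 1 = 4
Weekday index = (2 + 4) mod 7 = 6

Day of the week: Sunday


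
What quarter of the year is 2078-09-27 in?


Month: September (month 9)
Q1: Jan-Mar, Q2: Apr-Jun, Q3: Jul-Sep, Q4: Oct-Dec

Q3


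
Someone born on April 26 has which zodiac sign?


Date: April 26
Conventional tropical zodiac dates: Taurus from April 20 onward; Gemini starts May 21
April 26 falls within the Taurus range

Taurus


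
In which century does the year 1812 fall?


Century = (year - 1) // 100 + 1
= (1812 - 1) // 100 + 1
= 1811 // 100 + 1
= 18 + 1

19th century


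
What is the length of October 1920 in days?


October 1920

31 days


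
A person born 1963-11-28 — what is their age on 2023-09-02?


Birth: 1963-11-28
Reference: 2023-09-02
Year difference: 2023 - 1963 = 60
Birthday not yet reached in 2023, subtract 1

59 years old


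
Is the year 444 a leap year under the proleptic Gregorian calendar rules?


Gregorian leap year rule: divisible by 4, but not by 100, unless also by 400.
444 is divisible by 4 but not 100 -> leap year

Yes


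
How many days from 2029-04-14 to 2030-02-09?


From 2029-04-14 to 2030-02-09
2029-04-14: days before April = 31 + 28 + 31 = 90 (2029 is not a leap year); day of year = 90 + 14 = 104
2030-02-09: days before February = 31; day of year = 31 + 9 = 40
Rest of 2029: 365 - 104 = 261
Total = 261 + 40 = 301

301 days


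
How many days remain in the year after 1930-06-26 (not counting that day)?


Day of year: 177 of 365
Remaining = 365 - 177

188 days


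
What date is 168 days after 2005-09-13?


Start: 2005-09-13, add 168 days
September 2005 has 30 days: 30 - 13 = 17 days to September 30 -> 151 left
October 2005 has 31 days -> 120 left
November 2005 has 30 days -> 90 left
December 2005 has 31 days -> 59 left
January 2006 has 31 days -> 28 left
February 2006: 28 <= 28 -> lands on February 28

Result: 2006-02-28


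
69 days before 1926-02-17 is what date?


Start: 1926-02-17, subtract 69 days
Back 17 days from February 17 reaches January 31, 1926 -> 52 left
January 1926 has 31 days -> back to December 31, 1925 -> 21 left
December 1925: 31 - 21 = 10 -> lands on December 10

Result: 1925-12-10


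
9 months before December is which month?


December is month 12
12 - 9 = 3

March


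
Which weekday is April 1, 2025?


Target: April 1, 2025
Anchor: Jan 1, 2025. With p = 2025 - 1 = 2024: (p + p//4 - p//100 + p//400) mod 7 = (2024 + 506 - 20 + 5) mod 7 = 2515 mod 7 = 2 -> Wednesday (Mon=0 ... Sun=6)
Days before April (Jan-Mar): 90 days
Weekday index = (2 + 90) mod 7 = 1

Tuesday


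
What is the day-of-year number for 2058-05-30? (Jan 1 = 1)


Date: May 30, 2058
Days in months 1 through 4: 120
Plus 30 days in May

Day of year: 150


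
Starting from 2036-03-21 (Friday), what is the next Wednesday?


Current: Friday
Target: Wednesday
Days ahead: 5

Next Wednesday: 2036-03-26


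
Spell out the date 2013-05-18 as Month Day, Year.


ISO 2013-05-18 parses as year=2013, month=05, day=18
Month 5 -> May

May 18, 2013


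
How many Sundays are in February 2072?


February 2072 has 29 days
Anchor: Jan 1, 2072. With p = 2072 - 1 = 2071: (p + p//4 - p//100 + p//400) mod 7 = (2071 + 517 - 20 + 5) mod 7 = 2573 mod 7 = 4 -> Friday (Mon=0 ... Sun=6)
Days before February (Jan): 31; February 1 index = (4 + 31) mod 7 = 0 -> Monday
First Sunday is February 7
Sundays: 7, 14, 21, 28

4 Sundays


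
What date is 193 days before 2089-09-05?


Start: 2089-09-05, subtract 193 days
Back 5 days from September 5 reaches August 31, 2089 -> 188 left
August 2089 has 31 days -> back to July 31, 2089 -> 157 left
July 2089 has 31 days -> back to June 30, 2089 -> 126 left
June 2089 has 30 days -> back to May 31, 2089 -> 96 left
May 2089 has 31 days -> back to April 30, 2089 -> 65 left
April 2089 has 30 days -> back to March 31, 2089 -> 35 left
March 2089 has 31 days -> back to February 28, 2089 -> 4 left
February 2089: 28 - 4 = 24 -> lands on February 24

Result: 2089-02-24


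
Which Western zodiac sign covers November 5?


Date: November 5
Conventional tropical zodiac dates: Scorpio from October 23 onward; Sagittarius starts November 22
November 5 falls within the Scorpio range

Scorpio


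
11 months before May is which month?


May is month 5
5 - 11 = -6; wrap: -6 + 12 = 6

June


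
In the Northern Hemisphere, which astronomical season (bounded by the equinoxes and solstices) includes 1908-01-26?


Date: January 26
Astronomical Winter (approx.; exact equinox/solstice day varies by year): December 21 to March 19
January 26 falls within the Winter window

Winter


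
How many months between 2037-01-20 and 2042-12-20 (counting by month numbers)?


From January 2037 to December 2042
5 years * 12 = 60 months, plus 11 months = 71

71 months


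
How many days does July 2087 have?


July 2087

31 days


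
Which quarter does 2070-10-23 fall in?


Month: October (month 10)
Q1: Jan-Mar, Q2: Apr-Jun, Q3: Jul-Sep, Q4: Oct-Dec

Q4


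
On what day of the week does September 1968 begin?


Target: September 1, 1968
Anchor: Jan 1, 1968. With p = 1968 - 1 = 1967: (p + p//4 - p//100 + p//400) mod 7 = (1967 + 491 - 19 + 4) mod 7 = 2443 mod 7 = 0 -> Monday (Mon=0 ... Sun=6)
Days before September (Jan-Aug): 244 days
Weekday index = (0 + 244) mod 7 = 6

Sunday


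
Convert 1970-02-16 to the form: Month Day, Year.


ISO 1970-02-16 parses as year=1970, month=02, day=16
Month 2 -> February

February 16, 1970


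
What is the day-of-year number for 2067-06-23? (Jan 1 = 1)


Date: June 23, 2067
Days in months 1 through 5: 151
Plus 23 days in June

Day of year: 174


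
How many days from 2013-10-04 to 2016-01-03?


From 2013-10-04 to 2016-01-03
2013-10-04: days before October = 31 + 28 + 31 + 30 + 31 + 30 + 31 + 31 + 30 = 273 (2013 is not a leap year); day of year = 273 + 4 = 277
2016-01-03: day of year = 3
Rest of 2013: 365 - 277 = 88
Full years 2014 (365), 2015 (365): 730
Total = 88 + 730 + 3 = 821

821 days


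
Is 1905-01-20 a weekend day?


Anchor: Jan 1, 1905. With p = 1905 - 1 = 1904: (p + p//4 - p//100 + p//400) mod 7 = (1904 + 476 - 19 + 4) mod 7 = 2365 mod 7 = 6 -> Sunday (Mon=0 ... Sun=6)
Day of year: 20; offset = 19
Weekday index = (6 + 19) mod 7 = 4 -> Friday
Weekend days: Saturday, Sunday

No


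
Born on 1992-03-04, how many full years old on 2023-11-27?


Birth: 1992-03-04
Reference: 2023-11-27
Year difference: 2023 - 1992 = 31

31 years old


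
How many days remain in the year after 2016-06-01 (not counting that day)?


Day of year: 153 of 366
Remaining = 366 - 153

213 days


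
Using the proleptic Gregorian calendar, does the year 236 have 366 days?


Gregorian leap year rule: divisible by 4, but not by 100, unless also by 400.
236 is divisible by 4 but not 100 -> leap year

Yes


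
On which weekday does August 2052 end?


August 2052 has 31 days
Anchor: Jan 1, 2052. With p = 2052 - 1 = 2051: (p + p//4 - p//100 + p//400) mod 7 = (2051 + 512 - 20 + 5) mod 7 = 2548 mod 7 = 0 -> Monday (Mon=0 ... Sun=6)
Days before August (Jan-Jul): 213; August 1 index = (0 + 213) mod 7 = 3 -> Thursday
Last day offset: 31 - 1 = 30 days
Weekday index = (3 + 30) mod 7 = 5

Saturday, August 31


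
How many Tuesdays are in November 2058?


November 2058 has 30 days
Anchor: Jan 1, 2058. With p = 2058 - 1 = 2057: (p + p//4 - p//100 + p//400) mod 7 = (2057 + 514 - 20 + 5) mod 7 = 2556 mod 7 = 1 -> Tuesday (Mon=0 ... Sun=6)
Days before November (Jan-Oct): 304; November 1 index = (1 + 304) mod 7 = 4 -> Friday
First Tuesday is November 5
Tuesdays: 5, 12, 19, 26

4 Tuesdays


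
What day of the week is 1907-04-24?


Date: April 24, 1907
Anchor: Jan 1, 1907. With p = 1907 - 1 = 1906: (p + p//4 - p//100 + p//400) mod 7 = (1906 + 476 - 19 + 4) mod 7 = 2367 mod 7 = 1 -> Tuesday (Mon=0 ... Sun=6)
Days before April (Jan-Mar): 90; offset = 90 + 24 - 1 = 113
Weekday index = (1 + 113) mod 7 = 2

Day of the week: Wednesday


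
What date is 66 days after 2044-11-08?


Start: 2044-11-08, add 66 days
November 2044 has 30 days: 30 - 8 = 22 days to November 30 -> 44 left
December 2044 has 31 days -> 13 left
January 2045: 13 <= 31 -> lands on January 13

Result: 2045-01-13


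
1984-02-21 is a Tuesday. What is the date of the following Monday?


Current: Tuesday
Target: Monday
Days ahead: 6

Next Monday: 1984-02-27


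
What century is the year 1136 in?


Century = (year - 1) // 100 + 1
= (1136 - 1) // 100 + 1
= 1135 // 100 + 1
= 11 + 1

12th century


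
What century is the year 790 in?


Century = (year - 1) // 100 + 1
= (790 - 1) // 100 + 1
= 789 // 100 + 1
= 7 + 1

8th century


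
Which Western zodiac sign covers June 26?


Date: June 26
Conventional tropical zodiac dates: Cancer from June 21 onward; Leo starts July 23
June 26 falls within the Cancer range

Cancer


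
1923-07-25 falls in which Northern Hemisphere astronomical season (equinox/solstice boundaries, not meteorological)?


Date: July 25
Astronomical Summer (approx.; exact equinox/solstice day varies by year): June 21 to September 21
July 25 falls within the Summer window

Summer


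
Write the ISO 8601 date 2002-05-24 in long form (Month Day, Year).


ISO 2002-05-24 parses as year=2002, month=05, day=24
Month 5 -> May

May 24, 2002


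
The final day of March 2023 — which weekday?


March 2023 has 31 days
Anchor: Jan 1, 2023. With p = 2023 - 1 = 2022: (p + p//4 - p//100 + p//400) mod 7 = (2022 + 505 - 20 + 5) mod 7 = 2512 mod 7 = 6 -> Sunday (Mon=0 ... Sun=6)
Days before March (Jan-Feb): 59; March 1 index = (6 + 59) mod 7 = 2 -> Wednesday
Last day offset: 31 - 1 = 30 days
Weekday index = (2 + 30) mod 7 = 4

Friday, March 31


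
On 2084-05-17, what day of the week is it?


Date: May 17, 2084
Anchor: Jan 1, 2084. With p = 2084 - 1 = 2083: (p + p//4 - p//100 + p//400) mod 7 = (2083 + 520 - 20 + 5) mod 7 = 2588 mod 7 = 5 -> Saturday (Mon=0 ... Sun=6)
Days before May (Jan-Apr): 121; offset = 121 + 17 - 1 = 137
Weekday index = (5 + 137) mod 7 = 2

Day of the week: Wednesday


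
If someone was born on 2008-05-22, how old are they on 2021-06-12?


Birth: 2008-05-22
Reference: 2021-06-12
Year difference: 2021 - 2008 = 13

13 years old


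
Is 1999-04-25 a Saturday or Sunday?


Anchor: Jan 1, 1999. With p = 1999 - 1 = 1998: (p + p//4 - p//100 + p//400) mod 7 = (1998 + 499 - 19 + 4) mod 7 = 2482 mod 7 = 4 -> Friday (Mon=0 ... Sun=6)
Day of year: 115; offset = 114
Weekday index = (4 + 114) mod 7 = 6 -> Sunday
Weekend days: Saturday, Sunday

Yes


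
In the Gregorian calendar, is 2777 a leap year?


Gregorian leap year rule: divisible by 4, but not by 100, unless also by 400.
2777 is not divisible by 4 -> not a leap year

No


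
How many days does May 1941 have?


May 1941

31 days


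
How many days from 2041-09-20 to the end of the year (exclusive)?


Day of year: 263 of 365
Remaining = 365 - 263

102 days


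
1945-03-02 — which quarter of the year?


Month: March (month 3)
Q1: Jan-Mar, Q2: Apr-Jun, Q3: Jul-Sep, Q4: Oct-Dec

Q1


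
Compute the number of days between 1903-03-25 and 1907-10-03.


From 1903-03-25 to 1907-10-03
1903-03-25: days before March = 31 + 28 = 59 (1903 is not a leap year); day of year = 59 + 25 = 84
1907-10-03: days before October = 31 + 28 + 31 + 30 + 31 + 30 + 31 + 31 + 30 = 273 (1907 is not a leap year); day of year = 273 + 3 = 276
Rest of 1903: 365 - 84 = 281
Full years 1904 (366), 1905 (365), 1906 (365): 1096
Total = 281 + 1096 + 276 = 1653

1653 days


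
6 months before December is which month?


December is month 12
12 - 6 = 6

June


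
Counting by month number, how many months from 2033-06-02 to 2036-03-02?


From June 2033 to March 2036
3 years * 12 = 36 months, minus 3 months = 33

33 months


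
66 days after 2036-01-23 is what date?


Start: 2036-01-23, add 66 days
January 2036 has 31 days: 31 - 23 = 8 days to January 31 -> 58 left
February 2036 has 29 days -> 29 left
March 2036: 29 <= 31 -> lands on March 29

Result: 2036-03-29


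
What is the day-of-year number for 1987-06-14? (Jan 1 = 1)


Date: June 14, 1987
Days in months 1 through 5: 151
Plus 14 days in June

Day of year: 165


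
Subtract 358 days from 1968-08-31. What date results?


Start: 1968-08-31, subtract 358 days
Back 31 days from August 31 reaches July 31, 1968 -> 327 left
July 1968 has 31 days -> back to June 30, 1968 -> 296 left
June 1968 has 30 days -> back to May 31, 1968 -> 266 left
May 1968 has 31 days -> back to April 30, 1968 -> 235 left
April 1968 has 30 days -> back to March 31, 1968 -> 205 left
March 1968 has 31 days -> back to February 29, 1968 -> 174 left
February 1968 has 29 days -> back to January 31, 1968 -> 145 left
January 1968 has 31 days -> back to December 31, 1967 -> 114 left
December 1967 has 31 days -> back to November 30, 1967 -> 83 left
November 1967 has 30 days -> back to October 31, 1967 -> 53 left
October 1967 has 31 days -> back to September 30, 1967 -> 22 left
September 1967: 30 - 22 = 8 -> lands on September 8

Result: 1967-09-08
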